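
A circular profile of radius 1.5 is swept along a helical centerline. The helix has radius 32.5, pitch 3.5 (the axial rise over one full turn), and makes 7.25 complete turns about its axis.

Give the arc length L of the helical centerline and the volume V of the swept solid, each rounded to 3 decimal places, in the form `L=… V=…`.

L=1480.693 V=10466.402

2πR = 2π·32.5 = 204.203522
per-turn = √(204.203522² + 3.5²) = √(41699.0786 + 12.25) = √41711.3286 = 204.233515
L = 7.25 × 204.233515 = 1480.692983
V = π·1.5² × L = 7.068583 × 1480.692983 = 10466.401943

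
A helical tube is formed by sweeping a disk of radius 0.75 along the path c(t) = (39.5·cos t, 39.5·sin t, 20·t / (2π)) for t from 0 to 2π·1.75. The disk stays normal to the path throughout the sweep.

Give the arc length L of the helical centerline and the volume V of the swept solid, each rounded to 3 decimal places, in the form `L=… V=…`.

L=435.733 V=770.004

2πR = 2π·39.5 = 248.185820
per-turn = √(248.185820² + 20²) = √(61596.2011 + 400) = √61996.2011 = 248.990363
L = 1.75 × 248.990363 = 435.733136
V = π·0.75² × L = 1.767146 × 435.733136 = 770.004011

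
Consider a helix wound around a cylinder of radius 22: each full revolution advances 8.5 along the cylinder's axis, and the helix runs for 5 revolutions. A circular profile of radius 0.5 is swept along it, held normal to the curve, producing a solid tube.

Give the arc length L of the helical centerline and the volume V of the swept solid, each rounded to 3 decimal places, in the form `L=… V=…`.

2πR = 2π·22 = 138.230077
per-turn = √(138.230077² + 8.5²) = √(19107.5541 + 72.25) = √19179.8041 = 138.491170
L = 5 × 138.491170 = 692.455849
V = π·0.5² × L = 0.785398 × 692.455849 = 543.853552

L=692.456 V=543.854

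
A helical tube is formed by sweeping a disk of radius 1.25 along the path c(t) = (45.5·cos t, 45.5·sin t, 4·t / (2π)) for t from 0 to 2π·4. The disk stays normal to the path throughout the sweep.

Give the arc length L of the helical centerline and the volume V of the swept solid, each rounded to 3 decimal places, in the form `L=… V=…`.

2πR = 2π·45.5 = 285.884931
per-turn = √(285.884931² + 4²) = √(81730.1940 + 16) = √81746.1940 = 285.912913
L = 4 × 285.912913 = 1143.651654
V = π·1.25² × L = 4.908739 × 1143.651654 = 5613.886927

L=1143.652 V=5613.887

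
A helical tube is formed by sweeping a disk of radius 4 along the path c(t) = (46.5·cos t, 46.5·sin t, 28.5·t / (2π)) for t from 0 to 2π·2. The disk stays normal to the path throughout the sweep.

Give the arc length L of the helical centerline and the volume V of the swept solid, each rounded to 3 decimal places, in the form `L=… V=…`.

2πR = 2π·46.5 = 292.168117
per-turn = √(292.168117² + 28.5²) = √(85362.2085 + 812.25) = √86174.4585 = 293.554864
L = 2 × 293.554864 = 587.109729
V = π·4² × L = 50.265482 × 587.109729 = 29511.353783

L=587.110 V=29511.354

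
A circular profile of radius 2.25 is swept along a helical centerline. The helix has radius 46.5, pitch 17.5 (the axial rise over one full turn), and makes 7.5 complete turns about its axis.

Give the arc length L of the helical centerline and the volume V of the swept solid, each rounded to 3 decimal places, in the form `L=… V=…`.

2πR = 2π·46.5 = 292.168117
per-turn = √(292.168117² + 17.5²) = √(85362.2085 + 306.25) = √85668.4585 = 292.691746
L = 7.5 × 292.691746 = 2195.188099
V = π·2.25² × L = 15.904313 × 2195.188099 = 34912.958196

L=2195.188 V=34912.958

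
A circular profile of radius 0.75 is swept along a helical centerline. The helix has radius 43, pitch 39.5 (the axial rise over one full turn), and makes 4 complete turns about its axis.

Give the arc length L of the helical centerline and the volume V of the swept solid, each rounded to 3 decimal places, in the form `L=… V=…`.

2πR = 2π·43 = 270.176968
per-turn = √(270.176968² + 39.5²) = √(72995.5942 + 1560.25) = √74555.8442 = 273.049161
L = 4 × 273.049161 = 1092.196643
V = π·0.75² × L = 1.767146 × 1092.196643 = 1930.070784

L=1092.197 V=1930.071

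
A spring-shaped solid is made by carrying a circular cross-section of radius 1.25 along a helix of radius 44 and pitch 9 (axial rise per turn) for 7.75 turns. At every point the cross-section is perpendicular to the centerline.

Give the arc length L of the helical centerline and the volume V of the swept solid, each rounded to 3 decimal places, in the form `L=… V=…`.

2πR = 2π·44 = 276.460154
per-turn = √(276.460154² + 9²) = √(76430.2165 + 81) = √76511.2165 = 276.606610
L = 7.75 × 276.606610 = 2143.701225
V = π·1.25² × L = 4.908739 × 2143.701225 = 10522.868779

L=2143.701 V=10522.869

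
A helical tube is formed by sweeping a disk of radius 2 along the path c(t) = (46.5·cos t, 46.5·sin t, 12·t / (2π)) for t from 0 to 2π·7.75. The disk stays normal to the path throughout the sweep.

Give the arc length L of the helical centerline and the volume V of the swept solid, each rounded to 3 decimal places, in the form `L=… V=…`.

2πR = 2π·46.5 = 292.168117
per-turn = √(292.168117² + 12²) = √(85362.2085 + 144) = √85506.2085 = 292.414446
L = 7.75 × 292.414446 = 2266.211960
V = π·2² × L = 12.566371 × 2266.211960 = 28478.059375

L=2266.212 V=28478.059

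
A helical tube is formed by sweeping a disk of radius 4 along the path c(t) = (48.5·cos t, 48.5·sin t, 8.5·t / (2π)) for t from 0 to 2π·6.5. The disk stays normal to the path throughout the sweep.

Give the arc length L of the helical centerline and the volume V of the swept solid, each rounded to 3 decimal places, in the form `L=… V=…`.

2πR = 2π·48.5 = 304.734487
per-turn = √(304.734487² + 8.5²) = √(92863.1078 + 72.25) = √92935.3578 = 304.853010
L = 6.5 × 304.853010 = 1981.544566
V = π·4² × L = 50.265482 × 1981.544566 = 99603.293626

L=1981.545 V=99603.294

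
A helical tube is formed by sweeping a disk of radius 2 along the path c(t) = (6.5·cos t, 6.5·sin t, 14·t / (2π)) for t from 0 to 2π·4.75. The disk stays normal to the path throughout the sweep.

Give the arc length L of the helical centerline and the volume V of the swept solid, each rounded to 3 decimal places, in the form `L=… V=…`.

2πR = 2π·6.5 = 40.840704
per-turn = √(40.840704² + 14²) = √(1667.9631 + 196) = √1863.9631 = 43.173639
L = 4.75 × 43.173639 = 205.074787
V = π·2² × L = 12.566371 × 205.074787 = 2577.045782

L=205.075 V=2577.046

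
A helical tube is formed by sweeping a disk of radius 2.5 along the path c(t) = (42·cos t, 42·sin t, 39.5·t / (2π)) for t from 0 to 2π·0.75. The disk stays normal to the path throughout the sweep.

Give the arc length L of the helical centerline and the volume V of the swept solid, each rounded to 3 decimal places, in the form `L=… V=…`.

L=200.125 V=3929.449

2πR = 2π·42 = 263.893783
per-turn = √(263.893783² + 39.5²) = √(69639.9287 + 1560.25) = √71200.1787 = 266.833616
L = 0.75 × 266.833616 = 200.125212
V = π·2.5² × L = 19.634954 × 200.125212 = 3929.449350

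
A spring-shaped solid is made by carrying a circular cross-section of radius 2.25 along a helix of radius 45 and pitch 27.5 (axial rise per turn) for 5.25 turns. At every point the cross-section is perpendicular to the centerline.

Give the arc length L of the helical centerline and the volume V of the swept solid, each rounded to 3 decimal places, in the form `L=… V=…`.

2πR = 2π·45 = 282.743339
per-turn = √(282.743339² + 27.5²) = √(79943.7956 + 756.25) = √80700.0456 = 284.077535
L = 5.25 × 284.077535 = 1491.407057
V = π·2.25² × L = 15.904313 × 1491.407057 = 23719.804352

L=1491.407 V=23719.804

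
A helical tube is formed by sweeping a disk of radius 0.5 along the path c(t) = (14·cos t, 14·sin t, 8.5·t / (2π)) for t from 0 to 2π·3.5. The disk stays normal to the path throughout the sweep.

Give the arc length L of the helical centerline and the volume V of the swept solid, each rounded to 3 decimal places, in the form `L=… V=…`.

2πR = 2π·14 = 87.964594
per-turn = √(87.964594² + 8.5²) = √(7737.7699 + 72.25) = √7810.0199 = 88.374317
L = 3.5 × 88.374317 = 309.310108
V = π·0.5² × L = 0.785398 × 309.310108 = 242.931591

L=309.310 V=242.932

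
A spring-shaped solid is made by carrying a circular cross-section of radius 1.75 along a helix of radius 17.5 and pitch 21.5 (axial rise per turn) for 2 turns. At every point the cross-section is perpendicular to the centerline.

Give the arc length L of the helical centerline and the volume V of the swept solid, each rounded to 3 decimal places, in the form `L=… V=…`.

2πR = 2π·17.5 = 109.955743
per-turn = √(109.955743² + 21.5²) = √(12090.2654 + 462.25) = √12552.5154 = 112.038009
L = 2 × 112.038009 = 224.076017
V = π·1.75² × L = 9.621128 × 224.076017 = 2155.863933

L=224.076 V=2155.864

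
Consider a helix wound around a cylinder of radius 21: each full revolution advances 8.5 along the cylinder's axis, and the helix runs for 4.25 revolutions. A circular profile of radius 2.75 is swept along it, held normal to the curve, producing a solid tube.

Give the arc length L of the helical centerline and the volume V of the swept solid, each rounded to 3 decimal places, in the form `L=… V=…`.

2πR = 2π·21 = 131.946891
per-turn = √(131.946891² + 8.5²) = √(17409.9822 + 72.25) = √17482.2322 = 132.220392
L = 4.25 × 132.220392 = 561.936668
V = π·2.75² × L = 23.758294 × 561.936668 = 13350.656808

L=561.937 V=13350.657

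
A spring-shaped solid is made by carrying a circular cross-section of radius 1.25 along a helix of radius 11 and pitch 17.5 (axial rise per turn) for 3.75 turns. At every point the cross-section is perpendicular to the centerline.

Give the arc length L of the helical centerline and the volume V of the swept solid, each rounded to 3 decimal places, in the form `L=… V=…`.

L=267.360 V=1312.403

2πR = 2π·11 = 69.115038
per-turn = √(69.115038² + 17.5²) = √(4776.8885 + 306.25) = √5083.1385 = 71.296133
L = 3.75 × 71.296133 = 267.360497
V = π·1.25² × L = 4.908739 × 267.360497 = 1312.402773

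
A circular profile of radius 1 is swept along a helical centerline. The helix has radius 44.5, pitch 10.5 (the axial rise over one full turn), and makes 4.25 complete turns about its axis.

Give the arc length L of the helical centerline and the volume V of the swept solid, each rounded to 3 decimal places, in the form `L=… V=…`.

2πR = 2π·44.5 = 279.601746
per-turn = √(279.601746² + 10.5²) = √(78177.1365 + 110.25) = √78287.3865 = 279.798832
L = 4.25 × 279.798832 = 1189.145037
V = π·1² × L = 3.141593 × 1189.145037 = 3735.809311

L=1189.145 V=3735.809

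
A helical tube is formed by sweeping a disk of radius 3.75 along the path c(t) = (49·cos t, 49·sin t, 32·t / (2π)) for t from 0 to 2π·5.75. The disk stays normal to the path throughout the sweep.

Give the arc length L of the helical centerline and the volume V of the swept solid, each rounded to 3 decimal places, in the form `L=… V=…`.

L=1779.824 V=78630.218

2πR = 2π·49 = 307.876080
per-turn = √(307.876080² + 32²) = √(94787.6807 + 1024) = √95811.6807 = 309.534619
L = 5.75 × 309.534619 = 1779.824062
V = π·3.75² × L = 44.178647 × 1779.824062 = 78630.218413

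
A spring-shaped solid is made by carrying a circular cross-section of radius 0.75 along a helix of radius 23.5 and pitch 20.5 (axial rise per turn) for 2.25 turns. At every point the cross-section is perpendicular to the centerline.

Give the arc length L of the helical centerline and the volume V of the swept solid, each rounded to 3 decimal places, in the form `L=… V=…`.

2πR = 2π·23.5 = 147.654855
per-turn = √(147.654855² + 20.5²) = √(21801.9561 + 420.25) = √22222.2061 = 149.071144
L = 2.25 × 149.071144 = 335.410075
V = π·0.75² × L = 1.767146 × 335.410075 = 592.718528

L=335.410 V=592.719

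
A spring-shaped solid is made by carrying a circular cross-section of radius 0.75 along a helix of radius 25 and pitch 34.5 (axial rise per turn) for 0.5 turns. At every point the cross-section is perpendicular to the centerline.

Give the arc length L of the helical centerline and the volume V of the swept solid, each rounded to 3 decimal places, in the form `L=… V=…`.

2πR = 2π·25 = 157.079633
per-turn = √(157.079633² + 34.5²) = √(24674.0110 + 1190.25) = √25864.2610 = 160.823695
L = 0.5 × 160.823695 = 80.411848
V = π·0.75² × L = 1.767146 × 80.411848 = 142.099464

L=80.412 V=142.099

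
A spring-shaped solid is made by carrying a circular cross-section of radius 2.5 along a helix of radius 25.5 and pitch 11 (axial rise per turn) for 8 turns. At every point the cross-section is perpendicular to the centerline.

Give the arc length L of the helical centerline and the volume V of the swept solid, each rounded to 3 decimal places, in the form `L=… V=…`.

2πR = 2π·25.5 = 160.221225
per-turn = √(160.221225² + 11²) = √(25670.8410 + 121) = √25791.8410 = 160.598384
L = 8 × 160.598384 = 1284.787075
V = π·2.5² × L = 19.634954 × 1284.787075 = 25226.735218

L=1284.787 V=25226.735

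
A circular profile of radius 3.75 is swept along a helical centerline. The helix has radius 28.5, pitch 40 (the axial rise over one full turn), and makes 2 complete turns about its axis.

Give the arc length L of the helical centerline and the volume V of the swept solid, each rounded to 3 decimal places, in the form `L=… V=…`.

L=366.968 V=16212.142

2πR = 2π·28.5 = 179.070781
per-turn = √(179.070781² + 40²) = √(32066.3447 + 1600) = √33666.3447 = 183.483909
L = 2 × 183.483909 = 366.967817
V = π·3.75² × L = 44.178647 × 366.967817 = 16212.141539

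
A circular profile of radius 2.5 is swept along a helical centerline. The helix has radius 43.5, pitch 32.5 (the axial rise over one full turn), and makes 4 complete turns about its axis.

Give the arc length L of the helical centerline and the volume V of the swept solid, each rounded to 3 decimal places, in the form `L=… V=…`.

2πR = 2π·43.5 = 273.318561
per-turn = √(273.318561² + 32.5²) = √(74703.0357 + 1056.25) = √75759.2857 = 275.244048
L = 4 × 275.244048 = 1100.976190
V = π·2.5² × L = 19.634954 × 1100.976190 = 21617.616943

L=1100.976 V=21617.617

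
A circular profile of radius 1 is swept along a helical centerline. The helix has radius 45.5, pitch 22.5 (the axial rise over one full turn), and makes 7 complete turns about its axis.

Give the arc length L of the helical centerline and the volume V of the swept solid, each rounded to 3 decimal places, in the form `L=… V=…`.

L=2007.383 V=6306.379

2πR = 2π·45.5 = 285.884931
per-turn = √(285.884931² + 22.5²) = √(81730.1940 + 506.25) = √82236.4440 = 286.768973
L = 7 × 286.768973 = 2007.382813
V = π·1² × L = 3.141593 × 2007.382813 = 6306.379098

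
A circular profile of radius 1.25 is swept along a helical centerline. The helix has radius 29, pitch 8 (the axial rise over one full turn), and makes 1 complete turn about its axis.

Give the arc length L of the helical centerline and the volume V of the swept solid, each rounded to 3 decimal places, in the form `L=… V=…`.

L=182.388 V=895.295

2πR = 2π·29 = 182.212374
per-turn = √(182.212374² + 8²) = √(33201.3492 + 64) = √33265.3492 = 182.387909
L = 1 × 182.387909 = 182.387909
V = π·1.25² × L = 4.908739 × 182.387909 = 895.294553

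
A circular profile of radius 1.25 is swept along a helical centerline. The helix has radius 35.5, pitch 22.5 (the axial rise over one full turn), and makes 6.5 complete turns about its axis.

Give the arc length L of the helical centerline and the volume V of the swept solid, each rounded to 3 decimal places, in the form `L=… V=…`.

2πR = 2π·35.5 = 223.053078
per-turn = √(223.053078² + 22.5²) = √(49752.6758 + 506.25) = √50258.9258 = 224.185026
L = 6.5 × 224.185026 = 1457.202668
V = π·1.25² × L = 4.908739 × 1457.202668 = 7153.026868

L=1457.203 V=7153.027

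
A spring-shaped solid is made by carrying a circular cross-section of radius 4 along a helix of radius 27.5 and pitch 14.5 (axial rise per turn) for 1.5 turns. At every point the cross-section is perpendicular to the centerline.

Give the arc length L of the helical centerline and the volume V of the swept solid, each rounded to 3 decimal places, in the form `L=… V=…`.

L=260.092 V=13073.670

2πR = 2π·27.5 = 172.787596
per-turn = √(172.787596² + 14.5²) = √(29855.5533 + 210.25) = √30065.8033 = 173.394935
L = 1.5 × 173.394935 = 260.092402
V = π·4² × L = 50.265482 × 260.092402 = 13073.670058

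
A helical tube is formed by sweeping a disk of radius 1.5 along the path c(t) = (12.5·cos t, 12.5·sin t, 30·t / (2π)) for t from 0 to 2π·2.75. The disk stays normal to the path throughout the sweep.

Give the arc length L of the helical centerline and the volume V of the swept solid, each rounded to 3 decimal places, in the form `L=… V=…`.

L=231.205 V=1634.289

2πR = 2π·12.5 = 78.539816
per-turn = √(78.539816² + 30²) = √(6168.5028 + 900) = √7068.5028 = 84.074388
L = 2.75 × 84.074388 = 231.204568
V = π·1.5² × L = 7.068583 × 231.204568 = 1634.288784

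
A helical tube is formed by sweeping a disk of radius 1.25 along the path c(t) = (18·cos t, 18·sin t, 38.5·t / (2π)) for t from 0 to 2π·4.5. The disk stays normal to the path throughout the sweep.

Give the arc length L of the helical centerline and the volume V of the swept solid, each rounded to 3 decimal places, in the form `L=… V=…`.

L=537.618 V=2639.028

2πR = 2π·18 = 113.097336
per-turn = √(113.097336² + 38.5²) = √(12791.0073 + 1482.25) = √14273.2573 = 119.470738
L = 4.5 × 119.470738 = 537.618322
V = π·1.25² × L = 4.908739 × 537.618322 = 2639.027768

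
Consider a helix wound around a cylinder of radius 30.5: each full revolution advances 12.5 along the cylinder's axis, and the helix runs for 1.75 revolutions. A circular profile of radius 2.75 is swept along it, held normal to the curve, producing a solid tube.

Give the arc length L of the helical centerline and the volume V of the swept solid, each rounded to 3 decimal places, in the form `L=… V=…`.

L=336.078 V=7984.633

2πR = 2π·30.5 = 191.637152
per-turn = √(191.637152² + 12.5²) = √(36724.7980 + 156.25) = √36881.0480 = 192.044391
L = 1.75 × 192.044391 = 336.077684
V = π·2.75² × L = 23.758294 × 336.077684 = 7984.632563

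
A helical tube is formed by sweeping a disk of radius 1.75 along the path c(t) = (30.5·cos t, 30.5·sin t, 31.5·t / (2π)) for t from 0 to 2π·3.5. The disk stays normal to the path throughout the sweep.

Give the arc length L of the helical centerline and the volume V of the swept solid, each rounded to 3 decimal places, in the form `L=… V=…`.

L=679.731 V=6539.776

2πR = 2π·30.5 = 191.637152
per-turn = √(191.637152² + 31.5²) = √(36724.7980 + 992.25) = √37717.0480 = 194.208774
L = 3.5 × 194.208774 = 679.730710
V = π·1.75² × L = 9.621128 × 679.730710 = 6539.775825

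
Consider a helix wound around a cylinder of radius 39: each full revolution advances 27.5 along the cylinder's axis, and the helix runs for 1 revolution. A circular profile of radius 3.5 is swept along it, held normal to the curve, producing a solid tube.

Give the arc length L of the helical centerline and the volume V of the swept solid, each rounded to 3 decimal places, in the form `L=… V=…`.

2πR = 2π·39 = 245.044227
per-turn = √(245.044227² + 27.5²) = √(60046.6732 + 756.25) = √60802.9232 = 246.582488
L = 1 × 246.582488 = 246.582488
V = π·3.5² × L = 38.484510 × 246.582488 = 9489.606210

L=246.582 V=9489.606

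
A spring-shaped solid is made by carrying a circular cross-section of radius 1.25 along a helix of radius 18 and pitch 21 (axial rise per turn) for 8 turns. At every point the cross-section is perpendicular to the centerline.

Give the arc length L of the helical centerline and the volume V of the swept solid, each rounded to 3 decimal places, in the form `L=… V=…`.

2πR = 2π·18 = 113.097336
per-turn = √(113.097336² + 21²) = √(12791.0073 + 441) = √13232.0073 = 115.030463
L = 8 × 115.030463 = 920.243700
V = π·1.25² × L = 4.908739 × 920.243700 = 4517.235699

L=920.244 V=4517.236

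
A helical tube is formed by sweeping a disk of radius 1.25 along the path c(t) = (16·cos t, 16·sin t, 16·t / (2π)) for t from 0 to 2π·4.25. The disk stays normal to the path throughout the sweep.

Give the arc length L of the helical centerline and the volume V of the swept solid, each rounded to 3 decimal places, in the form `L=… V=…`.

L=432.634 V=2123.687

2πR = 2π·16 = 100.530965
per-turn = √(100.530965² + 16²) = √(10106.4749 + 256) = √10362.4749 = 101.796242
L = 4.25 × 101.796242 = 432.634029
V = π·1.25² × L = 4.908739 × 432.634029 = 2123.687323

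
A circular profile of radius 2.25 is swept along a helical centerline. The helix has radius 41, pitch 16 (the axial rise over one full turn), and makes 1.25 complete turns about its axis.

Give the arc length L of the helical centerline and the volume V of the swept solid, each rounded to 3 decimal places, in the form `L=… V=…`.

2πR = 2π·41 = 257.610598
per-turn = √(257.610598² + 16²) = √(66363.2200 + 256) = √66619.2200 = 258.106993
L = 1.25 × 258.106993 = 322.633742
V = π·2.25² × L = 15.904313 × 322.633742 = 5131.267950

L=322.634 V=5131.268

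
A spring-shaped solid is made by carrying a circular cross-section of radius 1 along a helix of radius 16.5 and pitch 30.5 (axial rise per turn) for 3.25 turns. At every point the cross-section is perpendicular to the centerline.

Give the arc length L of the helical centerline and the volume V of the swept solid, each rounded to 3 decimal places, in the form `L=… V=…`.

2πR = 2π·16.5 = 103.672558
per-turn = √(103.672558² + 30.5²) = √(10747.9992 + 930.25) = √11678.2492 = 108.065948
L = 3.25 × 108.065948 = 351.214332
V = π·1² × L = 3.141593 × 351.214332 = 1103.372366

L=351.214 V=1103.372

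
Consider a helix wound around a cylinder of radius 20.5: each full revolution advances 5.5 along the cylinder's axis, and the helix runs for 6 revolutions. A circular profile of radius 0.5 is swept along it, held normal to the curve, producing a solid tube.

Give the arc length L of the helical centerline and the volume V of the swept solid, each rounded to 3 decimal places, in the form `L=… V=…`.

L=773.536 V=607.534

2πR = 2π·20.5 = 128.805299
per-turn = √(128.805299² + 5.5²) = √(16590.8050 + 30.25) = √16621.0550 = 128.922671
L = 6 × 128.922671 = 773.536024
V = π·0.5² × L = 0.785398 × 773.536024 = 607.533772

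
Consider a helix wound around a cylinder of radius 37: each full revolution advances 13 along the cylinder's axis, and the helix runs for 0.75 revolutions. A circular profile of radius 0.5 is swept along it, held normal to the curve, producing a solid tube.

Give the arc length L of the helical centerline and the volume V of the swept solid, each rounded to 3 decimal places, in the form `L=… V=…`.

L=174.631 V=137.155

2πR = 2π·37 = 232.477856
per-turn = √(232.477856² + 13²) = √(54045.9537 + 169) = √54214.9537 = 232.841048
L = 0.75 × 232.841048 = 174.630786
V = π·0.5² × L = 0.785398 × 174.630786 = 137.154699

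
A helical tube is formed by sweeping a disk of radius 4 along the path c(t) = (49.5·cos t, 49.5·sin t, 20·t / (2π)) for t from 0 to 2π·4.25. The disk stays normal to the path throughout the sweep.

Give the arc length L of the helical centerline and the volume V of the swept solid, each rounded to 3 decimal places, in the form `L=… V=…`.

2πR = 2π·49.5 = 311.017673
per-turn = √(311.017673² + 20²) = √(96731.9927 + 400) = √97131.9927 = 311.660060
L = 4.25 × 311.660060 = 1324.555253
V = π·4² × L = 50.265482 × 1324.555253 = 66579.408844

L=1324.555 V=66579.409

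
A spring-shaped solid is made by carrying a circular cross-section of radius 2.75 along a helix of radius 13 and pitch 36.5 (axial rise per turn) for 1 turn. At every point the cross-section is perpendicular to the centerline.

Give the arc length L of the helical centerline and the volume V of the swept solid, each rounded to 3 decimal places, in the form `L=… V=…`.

L=89.466 V=2125.551

2πR = 2π·13 = 81.681409
per-turn = √(81.681409² + 36.5²) = √(6671.8526 + 1332.25) = √8004.1026 = 89.465650
L = 1 × 89.465650 = 89.465650
V = π·2.75² × L = 23.758294 × 89.465650 = 2125.551261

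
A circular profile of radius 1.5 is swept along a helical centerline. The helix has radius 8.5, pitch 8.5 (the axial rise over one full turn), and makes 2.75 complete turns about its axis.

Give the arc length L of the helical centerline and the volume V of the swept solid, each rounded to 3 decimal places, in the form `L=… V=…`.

2πR = 2π·8.5 = 53.407075
per-turn = √(53.407075² + 8.5²) = √(2852.3157 + 72.25) = √2924.5657 = 54.079254
L = 2.75 × 54.079254 = 148.717947
V = π·1.5² × L = 7.068583 × 148.717947 = 1051.225225

L=148.718 V=1051.225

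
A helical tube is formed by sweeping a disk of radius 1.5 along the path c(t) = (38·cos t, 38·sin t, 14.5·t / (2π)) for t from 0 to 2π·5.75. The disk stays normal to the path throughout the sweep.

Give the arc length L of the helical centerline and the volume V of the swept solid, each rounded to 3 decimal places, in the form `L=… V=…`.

2πR = 2π·38 = 238.761042
per-turn = √(238.761042² + 14.5²) = √(57006.8350 + 210.25) = √57217.0850 = 239.200930
L = 5.75 × 239.200930 = 1375.405349
V = π·1.5² × L = 7.068583 × 1375.405349 = 9722.167514

L=1375.405 V=9722.168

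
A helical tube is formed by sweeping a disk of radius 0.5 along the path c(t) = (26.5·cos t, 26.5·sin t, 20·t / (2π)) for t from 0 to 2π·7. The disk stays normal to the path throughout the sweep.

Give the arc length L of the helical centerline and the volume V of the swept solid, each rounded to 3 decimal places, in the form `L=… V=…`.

2πR = 2π·26.5 = 166.504411
per-turn = √(166.504411² + 20²) = √(27723.7188 + 400) = √28123.7188 = 167.701278
L = 7 × 167.701278 = 1173.908949
V = π·0.5² × L = 0.785398 × 1173.908949 = 921.985932

L=1173.909 V=921.986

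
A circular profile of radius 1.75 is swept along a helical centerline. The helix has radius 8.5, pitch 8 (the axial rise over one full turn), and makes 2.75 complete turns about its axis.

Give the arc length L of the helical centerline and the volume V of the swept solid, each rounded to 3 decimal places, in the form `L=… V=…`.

L=148.508 V=1428.815

2πR = 2π·8.5 = 53.407075
per-turn = √(53.407075² + 8²) = √(2852.3157 + 64) = √2916.3157 = 54.002923
L = 2.75 × 54.002923 = 148.508038
V = π·1.75² × L = 9.621128 × 148.508038 = 1428.814766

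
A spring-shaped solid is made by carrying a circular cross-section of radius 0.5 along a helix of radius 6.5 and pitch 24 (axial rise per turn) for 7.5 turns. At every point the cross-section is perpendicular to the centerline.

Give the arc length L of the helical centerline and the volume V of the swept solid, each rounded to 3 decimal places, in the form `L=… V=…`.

L=355.279 V=279.035

2πR = 2π·6.5 = 40.840704
per-turn = √(40.840704² + 24²) = √(1667.9631 + 576) = √2243.9631 = 47.370488
L = 7.5 × 47.370488 = 355.278661
V = π·0.5² × L = 0.785398 × 355.278661 = 279.035208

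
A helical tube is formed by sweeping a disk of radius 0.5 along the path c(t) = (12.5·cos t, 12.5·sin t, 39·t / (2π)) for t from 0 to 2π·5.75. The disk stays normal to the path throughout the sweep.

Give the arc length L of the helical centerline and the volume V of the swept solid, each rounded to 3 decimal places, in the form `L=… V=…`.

2πR = 2π·12.5 = 78.539816
per-turn = √(78.539816² + 39²) = √(6168.5028 + 1521) = √7689.5028 = 87.689810
L = 5.75 × 87.689810 = 504.216407
V = π·0.5² × L = 0.785398 × 504.216407 = 396.010640

L=504.216 V=396.011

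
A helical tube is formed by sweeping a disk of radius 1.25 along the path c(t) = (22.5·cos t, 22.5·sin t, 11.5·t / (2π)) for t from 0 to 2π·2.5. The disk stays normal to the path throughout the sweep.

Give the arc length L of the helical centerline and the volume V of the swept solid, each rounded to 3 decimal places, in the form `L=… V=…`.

2πR = 2π·22.5 = 141.371669
per-turn = √(141.371669² + 11.5²) = √(19985.9489 + 132.25) = √20118.1989 = 141.838637
L = 2.5 × 141.838637 = 354.596592
V = π·1.25² × L = 4.908739 × 354.596592 = 1740.621952

L=354.597 V=1740.622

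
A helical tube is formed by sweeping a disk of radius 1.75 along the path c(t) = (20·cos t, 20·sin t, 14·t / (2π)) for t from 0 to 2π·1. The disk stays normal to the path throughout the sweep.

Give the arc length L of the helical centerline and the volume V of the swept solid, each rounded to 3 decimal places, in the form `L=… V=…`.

2πR = 2π·20 = 125.663706
per-turn = √(125.663706² + 14²) = √(15791.3670 + 196) = √15987.3670 = 126.441160
L = 1 × 126.441160 = 126.441160
V = π·1.75² × L = 9.621128 × 126.441160 = 1216.506526

L=126.441 V=1216.507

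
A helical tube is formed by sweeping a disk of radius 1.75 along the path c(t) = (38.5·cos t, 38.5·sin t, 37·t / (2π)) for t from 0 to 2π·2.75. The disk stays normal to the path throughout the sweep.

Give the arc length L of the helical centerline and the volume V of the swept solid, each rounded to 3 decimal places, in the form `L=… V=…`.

L=672.969 V=6474.719

2πR = 2π·38.5 = 241.902634
per-turn = √(241.902634² + 37²) = √(58516.8845 + 1369) = √59885.8845 = 244.715926
L = 2.75 × 244.715926 = 672.968797
V = π·1.75² × L = 9.621128 × 672.968797 = 6474.718599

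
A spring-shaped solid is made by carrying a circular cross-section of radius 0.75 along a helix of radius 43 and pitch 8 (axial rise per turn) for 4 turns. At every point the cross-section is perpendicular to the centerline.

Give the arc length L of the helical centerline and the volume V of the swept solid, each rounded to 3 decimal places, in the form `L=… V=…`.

2πR = 2π·43 = 270.176968
per-turn = √(270.176968² + 8²) = √(72995.5942 + 64) = √73059.5942 = 270.295383
L = 4 × 270.295383 = 1081.181533
V = π·0.75² × L = 1.767146 × 1081.181533 = 1910.605477

L=1081.182 V=1910.605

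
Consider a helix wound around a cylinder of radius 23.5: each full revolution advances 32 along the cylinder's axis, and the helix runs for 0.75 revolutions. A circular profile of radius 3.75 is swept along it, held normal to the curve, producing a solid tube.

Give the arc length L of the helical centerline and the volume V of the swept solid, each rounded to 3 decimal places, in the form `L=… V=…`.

2πR = 2π·23.5 = 147.654855
per-turn = √(147.654855² + 32²) = √(21801.9561 + 1024) = √22825.9561 = 151.082614
L = 0.75 × 151.082614 = 113.311960
V = π·3.75² × L = 44.178647 × 113.311960 = 5005.969054

L=113.312 V=5005.969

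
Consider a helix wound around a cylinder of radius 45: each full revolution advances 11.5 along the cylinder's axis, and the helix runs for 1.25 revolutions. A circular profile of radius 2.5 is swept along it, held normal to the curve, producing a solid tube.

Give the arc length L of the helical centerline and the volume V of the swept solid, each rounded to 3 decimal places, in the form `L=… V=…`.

L=353.721 V=6945.303

2πR = 2π·45 = 282.743339
per-turn = √(282.743339² + 11.5²) = √(79943.7956 + 132.25) = √80076.0456 = 282.977112
L = 1.25 × 282.977112 = 353.721389
V = π·2.5² × L = 19.634954 × 353.721389 = 6945.303240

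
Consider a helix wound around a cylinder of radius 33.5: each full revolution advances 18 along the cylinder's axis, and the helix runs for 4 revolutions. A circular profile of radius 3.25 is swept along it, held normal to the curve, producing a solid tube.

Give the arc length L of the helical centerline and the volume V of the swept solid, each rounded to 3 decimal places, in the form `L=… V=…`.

L=845.020 V=28040.353

2πR = 2π·33.5 = 210.486708
per-turn = √(210.486708² + 18²) = √(44304.6542 + 324) = √44628.6542 = 211.254951
L = 4 × 211.254951 = 845.019802
V = π·3.25² × L = 33.183072 × 845.019802 = 28040.353287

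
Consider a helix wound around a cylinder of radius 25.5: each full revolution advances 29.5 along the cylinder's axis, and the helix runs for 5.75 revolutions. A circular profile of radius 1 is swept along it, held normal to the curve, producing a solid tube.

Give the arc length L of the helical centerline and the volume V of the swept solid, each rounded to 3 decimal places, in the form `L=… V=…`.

2πR = 2π·25.5 = 160.221225
per-turn = √(160.221225² + 29.5²) = √(25670.8410 + 870.25) = √26541.0910 = 162.914367
L = 5.75 × 162.914367 = 936.757612
V = π·1² × L = 3.141593 × 936.757612 = 2942.910831

L=936.758 V=2942.911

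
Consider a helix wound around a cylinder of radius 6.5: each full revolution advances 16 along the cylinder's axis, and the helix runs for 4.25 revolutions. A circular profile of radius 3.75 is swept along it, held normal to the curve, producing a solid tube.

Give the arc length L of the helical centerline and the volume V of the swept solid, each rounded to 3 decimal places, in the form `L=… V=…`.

L=186.418 V=8235.685

2πR = 2π·6.5 = 40.840704
per-turn = √(40.840704² + 16²) = √(1667.9631 + 256) = √1923.9631 = 43.863004
L = 4.25 × 43.863004 = 186.417768
V = π·3.75² × L = 44.178647 × 186.417768 = 8235.684716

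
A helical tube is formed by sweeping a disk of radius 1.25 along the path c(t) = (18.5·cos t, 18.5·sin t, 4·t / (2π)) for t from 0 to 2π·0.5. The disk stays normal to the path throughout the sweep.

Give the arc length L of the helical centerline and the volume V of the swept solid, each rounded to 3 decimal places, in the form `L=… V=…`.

2πR = 2π·18.5 = 116.238928
per-turn = √(116.238928² + 4²) = √(13511.4884 + 16) = √13527.4884 = 116.307732
L = 0.5 × 116.307732 = 58.153866
V = π·1.25² × L = 4.908739 × 58.153866 = 285.462121

L=58.154 V=285.462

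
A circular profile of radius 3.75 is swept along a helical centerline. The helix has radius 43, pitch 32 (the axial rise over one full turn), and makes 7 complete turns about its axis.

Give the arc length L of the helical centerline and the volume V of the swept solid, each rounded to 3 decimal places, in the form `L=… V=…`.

2πR = 2π·43 = 270.176968
per-turn = √(270.176968² + 32²) = √(72995.5942 + 1024) = √74019.5942 = 272.065423
L = 7 × 272.065423 = 1904.457958
V = π·3.75² × L = 44.178647 × 1904.457958 = 84136.375260

L=1904.458 V=84136.375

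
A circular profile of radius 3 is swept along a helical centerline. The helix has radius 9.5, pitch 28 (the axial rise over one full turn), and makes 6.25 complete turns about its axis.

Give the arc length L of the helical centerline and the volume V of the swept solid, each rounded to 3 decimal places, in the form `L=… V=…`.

L=412.070 V=11651.010

2πR = 2π·9.5 = 59.690260
per-turn = √(59.690260² + 28²) = √(3562.9272 + 784) = √4346.9272 = 65.931231
L = 6.25 × 65.931231 = 412.070192
V = π·3² × L = 28.274334 × 412.070192 = 11651.010198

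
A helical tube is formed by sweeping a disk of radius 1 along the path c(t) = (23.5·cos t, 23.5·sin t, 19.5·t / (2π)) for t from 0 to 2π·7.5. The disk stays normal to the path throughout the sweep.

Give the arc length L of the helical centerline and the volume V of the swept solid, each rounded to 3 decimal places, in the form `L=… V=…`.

2πR = 2π·23.5 = 147.654855
per-turn = √(147.654855² + 19.5²) = √(21801.9561 + 380.25) = √22182.2061 = 148.936920
L = 7.5 × 148.936920 = 1117.026900
V = π·1² × L = 3.141593 × 1117.026900 = 3509.243502

L=1117.027 V=3509.244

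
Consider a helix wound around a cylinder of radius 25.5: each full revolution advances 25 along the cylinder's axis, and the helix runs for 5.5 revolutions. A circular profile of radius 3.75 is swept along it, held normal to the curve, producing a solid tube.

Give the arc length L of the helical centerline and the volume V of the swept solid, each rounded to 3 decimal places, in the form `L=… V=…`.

2πR = 2π·25.5 = 160.221225
per-turn = √(160.221225² + 25²) = √(25670.8410 + 625) = √26295.8410 = 162.159924
L = 5.5 × 162.159924 = 891.879584
V = π·3.75² × L = 44.178647 × 891.879584 = 39402.033016

L=891.880 V=39402.033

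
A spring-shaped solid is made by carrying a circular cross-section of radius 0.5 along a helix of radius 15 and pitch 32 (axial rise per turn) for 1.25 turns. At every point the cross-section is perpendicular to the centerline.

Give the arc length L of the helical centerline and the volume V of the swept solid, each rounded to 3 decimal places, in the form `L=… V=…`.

L=124.415 V=97.715

2πR = 2π·15 = 94.247780
per-turn = √(94.247780² + 32²) = √(8882.6440 + 1024) = √9906.6440 = 99.532125
L = 1.25 × 99.532125 = 124.415157
V = π·0.5² × L = 0.785398 × 124.415157 = 97.715435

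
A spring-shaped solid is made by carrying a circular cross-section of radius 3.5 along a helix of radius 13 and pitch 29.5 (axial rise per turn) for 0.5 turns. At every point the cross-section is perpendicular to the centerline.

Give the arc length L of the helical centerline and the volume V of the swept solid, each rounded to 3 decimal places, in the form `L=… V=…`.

L=43.423 V=1671.099

2πR = 2π·13 = 81.681409
per-turn = √(81.681409² + 29.5²) = √(6671.8526 + 870.25) = √7542.1026 = 86.845280
L = 0.5 × 86.845280 = 43.422640
V = π·3.5² × L = 38.484510 × 43.422640 = 1671.099014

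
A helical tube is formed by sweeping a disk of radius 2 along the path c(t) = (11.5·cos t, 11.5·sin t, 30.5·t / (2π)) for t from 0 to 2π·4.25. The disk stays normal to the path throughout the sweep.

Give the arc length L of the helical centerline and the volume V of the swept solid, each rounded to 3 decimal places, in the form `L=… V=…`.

2πR = 2π·11.5 = 72.256631
per-turn = √(72.256631² + 30.5²) = √(5221.0207 + 930.25) = √6151.2707 = 78.430037
L = 4.25 × 78.430037 = 333.327658
V = π·2² × L = 12.566371 × 333.327658 = 4188.718885

L=333.328 V=4188.719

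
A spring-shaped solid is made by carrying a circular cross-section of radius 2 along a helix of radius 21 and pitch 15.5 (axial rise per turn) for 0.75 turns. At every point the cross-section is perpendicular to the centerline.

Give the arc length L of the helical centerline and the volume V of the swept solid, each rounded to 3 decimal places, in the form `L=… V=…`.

L=99.641 V=1252.121

2πR = 2π·21 = 131.946891
per-turn = √(131.946891² + 15.5²) = √(17409.9822 + 240.25) = √17650.2322 = 132.854176
L = 0.75 × 132.854176 = 99.640632
V = π·2² × L = 12.566371 × 99.640632 = 1252.121113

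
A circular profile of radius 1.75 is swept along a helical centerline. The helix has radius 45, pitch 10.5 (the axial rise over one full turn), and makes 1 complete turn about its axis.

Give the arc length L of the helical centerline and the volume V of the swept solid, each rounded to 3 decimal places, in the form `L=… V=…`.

L=282.938 V=2722.185

2πR = 2π·45 = 282.743339
per-turn = √(282.743339² + 10.5²) = √(79943.7956 + 110.25) = √80054.0456 = 282.938236
L = 1 × 282.938236 = 282.938236
V = π·1.75² × L = 9.621128 × 282.938236 = 2722.184848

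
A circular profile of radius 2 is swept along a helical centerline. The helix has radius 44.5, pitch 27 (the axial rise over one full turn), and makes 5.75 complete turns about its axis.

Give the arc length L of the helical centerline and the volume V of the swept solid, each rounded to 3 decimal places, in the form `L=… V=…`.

L=1615.189 V=20297.058

2πR = 2π·44.5 = 279.601746
per-turn = √(279.601746² + 27²) = √(78177.1365 + 729) = √78906.1365 = 280.902361
L = 5.75 × 280.902361 = 1615.188576
V = π·2² × L = 12.566371 × 1615.188576 = 20297.058261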